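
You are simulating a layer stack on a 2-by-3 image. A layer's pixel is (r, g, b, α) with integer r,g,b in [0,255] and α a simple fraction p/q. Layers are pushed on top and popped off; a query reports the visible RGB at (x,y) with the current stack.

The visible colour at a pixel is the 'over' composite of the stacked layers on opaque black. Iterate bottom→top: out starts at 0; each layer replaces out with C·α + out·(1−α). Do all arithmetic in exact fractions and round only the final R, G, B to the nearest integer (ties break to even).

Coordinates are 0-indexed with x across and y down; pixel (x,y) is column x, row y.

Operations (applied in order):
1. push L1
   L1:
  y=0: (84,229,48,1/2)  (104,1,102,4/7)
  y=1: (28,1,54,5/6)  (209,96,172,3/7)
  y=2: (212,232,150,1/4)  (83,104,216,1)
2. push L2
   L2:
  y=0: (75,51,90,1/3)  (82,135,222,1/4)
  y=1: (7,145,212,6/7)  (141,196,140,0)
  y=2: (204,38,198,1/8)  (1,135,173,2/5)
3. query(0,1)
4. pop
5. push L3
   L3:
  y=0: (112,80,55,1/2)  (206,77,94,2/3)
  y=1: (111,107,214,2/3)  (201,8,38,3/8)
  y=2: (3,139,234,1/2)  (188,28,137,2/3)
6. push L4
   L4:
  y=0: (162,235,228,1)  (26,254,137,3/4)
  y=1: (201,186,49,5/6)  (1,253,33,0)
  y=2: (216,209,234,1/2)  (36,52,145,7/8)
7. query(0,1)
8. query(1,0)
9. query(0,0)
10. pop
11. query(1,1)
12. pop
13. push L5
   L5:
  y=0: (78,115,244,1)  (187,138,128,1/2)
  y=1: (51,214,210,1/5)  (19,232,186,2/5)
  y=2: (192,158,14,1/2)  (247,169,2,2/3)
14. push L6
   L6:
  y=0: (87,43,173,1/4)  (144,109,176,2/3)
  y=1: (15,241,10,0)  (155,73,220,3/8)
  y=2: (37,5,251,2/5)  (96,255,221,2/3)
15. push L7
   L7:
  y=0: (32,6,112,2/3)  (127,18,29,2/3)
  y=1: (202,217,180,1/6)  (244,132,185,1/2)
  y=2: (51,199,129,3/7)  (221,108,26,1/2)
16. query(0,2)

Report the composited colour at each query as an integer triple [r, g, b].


query (0,1) [L1,L2] — begin 0,0,0
after L1 α=5/6: [70/3, 5/6, 45]
after L2 α=6/7: [28/3, 5225/42, 1317/7]
rounded: [9, 124, 188]

at x=0,y=1 over L1,L3,L4:
+L1 (α=5/6) → [70/3, 5/6, 45]
+L3 (α=2/3) → [736/9, 1289/18, 473/3]
+L4 (α=5/6) → [9781/54, 18029/108, 604/9]
→ [181, 167, 67]

(1,0) stack=L1,L3,L4; from [0,0,0]:
+L1 (α=4/7) → [416/7, 4/7, 408/7]
+L3 (α=2/3) → [1100/7, 1082/21, 1724/21]
+L4 (α=3/4) → [823/14, 4271/21, 10355/84]
= [59, 203, 123]

(0,0) stack=L1,L3,L4; from [0,0,0]:
+L1 (α=1/2) → [42, 229/2, 24]
+L3 (α=1/2) → [77, 389/4, 79/2]
+L4 (α=1) → [162, 235, 228]
rounded: [162, 235, 228]

(1,1) stack=L1,L3; from [0,0,0]:
+L1 (α=3/7) → [627/7, 288/7, 516/7]
+L3 (α=3/8) → [1839/14, 201/7, 1689/28]
rounded: [131, 29, 60]

query (0,2) [L1,L5,L6,L7] — begin 0,0,0
L1 α=1/4: [53, 58, 75/2]
L5 α=1/2: [245/2, 108, 103/4]
L6 α=2/5: [883/10, 334/5, 2317/20]
L7 α=3/7: [2531/35, 4321/35, 4252/35]
rounded: [72, 123, 121]


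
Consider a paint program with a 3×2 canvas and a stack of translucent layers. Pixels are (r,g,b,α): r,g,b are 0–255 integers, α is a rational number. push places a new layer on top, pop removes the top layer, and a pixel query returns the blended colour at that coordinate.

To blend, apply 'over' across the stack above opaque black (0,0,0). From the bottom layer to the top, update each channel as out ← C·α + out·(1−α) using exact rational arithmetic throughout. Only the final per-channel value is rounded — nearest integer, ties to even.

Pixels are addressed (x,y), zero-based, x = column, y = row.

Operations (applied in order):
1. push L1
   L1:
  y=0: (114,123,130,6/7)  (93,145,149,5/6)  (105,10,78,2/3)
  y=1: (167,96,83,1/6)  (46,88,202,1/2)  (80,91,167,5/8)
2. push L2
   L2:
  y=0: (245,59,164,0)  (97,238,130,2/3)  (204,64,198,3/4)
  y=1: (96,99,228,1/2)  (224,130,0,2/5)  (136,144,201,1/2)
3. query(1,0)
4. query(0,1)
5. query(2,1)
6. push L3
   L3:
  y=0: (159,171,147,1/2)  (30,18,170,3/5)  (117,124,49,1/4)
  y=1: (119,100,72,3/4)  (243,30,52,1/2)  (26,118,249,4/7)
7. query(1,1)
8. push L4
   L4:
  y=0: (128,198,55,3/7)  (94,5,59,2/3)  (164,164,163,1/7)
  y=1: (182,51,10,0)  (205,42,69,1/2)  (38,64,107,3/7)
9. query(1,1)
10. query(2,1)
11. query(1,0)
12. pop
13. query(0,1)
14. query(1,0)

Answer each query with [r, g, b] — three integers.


at x=1,y=0 over L1,L2:
+L1 (α=5/6) → [155/2, 725/6, 745/6]
+L2 (α=2/3) → [181/2, 3581/18, 2305/18]
= [90, 199, 128]

(0,1) stack=L1,L2; from [0,0,0]:
+L1 (α=1/6) → [167/6, 16, 83/6]
+L2 (α=1/2) → [743/12, 115/2, 1451/12]
= [62, 58, 121]

query (2,1) [L1,L2] — begin 0,0,0
after L1 α=5/8: [50, 455/8, 835/8]
after L2 α=1/2: [93, 1607/16, 2443/16]
→ [93, 100, 153]

at x=1,y=1 over L1,L2,L3:
after L1 α=1/2: [23, 44, 101]
after L2 α=2/5: [517/5, 392/5, 303/5]
after L3 α=1/2: [866/5, 271/5, 563/10]
rounded: [173, 54, 56]

at x=1,y=1 over L1,L2,L3,L4:
+L1 (α=1/2) → [23, 44, 101]
+L2 (α=2/5) → [517/5, 392/5, 303/5]
+L3 (α=1/2) → [866/5, 271/5, 563/10]
+L4 (α=1/2) → [1891/10, 481/10, 1253/20]
→ [189, 48, 63]

at x=2,y=1 over L1,L2,L3,L4:
L1 α=5/8: [50, 455/8, 835/8]
L2 α=1/2: [93, 1607/16, 2443/16]
L3 α=4/7: [383/7, 12373/112, 23265/112]
L4 α=3/7: [2330/49, 17749/196, 32253/196]
→ [48, 91, 165]

query (1,0) [L1,L2,L3,L4] — begin 0,0,0
+L1 (α=5/6) → [155/2, 725/6, 745/6]
+L2 (α=2/3) → [181/2, 3581/18, 2305/18]
+L3 (α=3/5) → [271/5, 4067/45, 1379/9]
+L4 (α=2/3) → [1211/15, 4517/135, 2441/27]
→ [81, 33, 90]

at x=0,y=1 over L1,L2,L3:
L1 α=1/6: [167/6, 16, 83/6]
L2 α=1/2: [743/12, 115/2, 1451/12]
L3 α=3/4: [5027/48, 715/8, 4043/48]
= [105, 89, 84]

at x=1,y=0 over L1,L2,L3:
L1 α=5/6: [155/2, 725/6, 745/6]
L2 α=2/3: [181/2, 3581/18, 2305/18]
L3 α=3/5: [271/5, 4067/45, 1379/9]
rounded: [54, 90, 153]


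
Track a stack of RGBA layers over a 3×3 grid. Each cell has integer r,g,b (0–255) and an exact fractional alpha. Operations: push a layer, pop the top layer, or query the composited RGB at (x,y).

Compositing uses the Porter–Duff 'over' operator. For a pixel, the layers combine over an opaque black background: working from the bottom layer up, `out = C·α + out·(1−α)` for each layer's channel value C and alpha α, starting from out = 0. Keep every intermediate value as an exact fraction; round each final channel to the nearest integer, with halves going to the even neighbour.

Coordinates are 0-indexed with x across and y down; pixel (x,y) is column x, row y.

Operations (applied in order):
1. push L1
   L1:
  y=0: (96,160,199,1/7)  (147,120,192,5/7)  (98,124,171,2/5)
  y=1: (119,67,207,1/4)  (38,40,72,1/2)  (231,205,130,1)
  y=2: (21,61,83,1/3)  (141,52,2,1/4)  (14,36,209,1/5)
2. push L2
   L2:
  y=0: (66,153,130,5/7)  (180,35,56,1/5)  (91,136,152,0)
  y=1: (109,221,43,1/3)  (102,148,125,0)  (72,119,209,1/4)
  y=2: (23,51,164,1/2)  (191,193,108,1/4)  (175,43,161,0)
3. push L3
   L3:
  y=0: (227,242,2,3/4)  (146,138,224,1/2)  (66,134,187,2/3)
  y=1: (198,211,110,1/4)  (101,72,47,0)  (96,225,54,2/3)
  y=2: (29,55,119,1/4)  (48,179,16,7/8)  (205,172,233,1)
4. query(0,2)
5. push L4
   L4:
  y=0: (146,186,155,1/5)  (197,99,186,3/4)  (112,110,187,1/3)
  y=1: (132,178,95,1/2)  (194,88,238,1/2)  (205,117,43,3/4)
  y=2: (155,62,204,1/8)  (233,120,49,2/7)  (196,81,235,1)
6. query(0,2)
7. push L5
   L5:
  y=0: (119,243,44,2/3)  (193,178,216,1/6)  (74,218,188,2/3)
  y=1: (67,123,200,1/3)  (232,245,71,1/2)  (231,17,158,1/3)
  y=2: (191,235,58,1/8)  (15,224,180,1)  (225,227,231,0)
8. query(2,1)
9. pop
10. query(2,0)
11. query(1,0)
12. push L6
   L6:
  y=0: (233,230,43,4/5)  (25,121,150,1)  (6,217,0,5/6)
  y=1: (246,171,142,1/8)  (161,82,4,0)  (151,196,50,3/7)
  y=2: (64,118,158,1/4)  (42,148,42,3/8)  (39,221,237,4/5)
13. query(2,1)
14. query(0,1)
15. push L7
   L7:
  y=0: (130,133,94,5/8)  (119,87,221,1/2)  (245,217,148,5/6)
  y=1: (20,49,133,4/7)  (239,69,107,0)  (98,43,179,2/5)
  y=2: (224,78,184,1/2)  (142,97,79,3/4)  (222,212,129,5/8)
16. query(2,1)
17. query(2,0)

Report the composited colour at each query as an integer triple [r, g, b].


(0,2) stack=L1,L2,L3; from [0,0,0]:
L1 α=1/3: [7, 61/3, 83/3]
L2 α=1/2: [15, 107/3, 575/6]
L3 α=1/4: [37/2, 81/2, 813/8]
= [18, 40, 102]

query (0,2) [L1,L2,L3,L4] — begin 0,0,0
L1 α=1/3: [7, 61/3, 83/3]
L2 α=1/2: [15, 107/3, 575/6]
L3 α=1/4: [37/2, 81/2, 813/8]
L4 α=1/8: [569/16, 691/16, 7323/64]
= [36, 43, 114]

query (2,1) [L1,L2,L3,L4,L5] — begin 0,0,0
+L1 (α=1) → [231, 205, 130]
+L2 (α=1/4) → [765/4, 367/2, 599/4]
+L3 (α=2/3) → [511/4, 1267/6, 1031/12]
+L4 (α=3/4) → [2971/16, 3373/24, 2579/48]
+L5 (α=1/3) → [4819/24, 3577/36, 6371/72]
→ [201, 99, 88]

(2,0) stack=L1,L2,L3,L4; from [0,0,0]:
+L1 (α=2/5) → [196/5, 248/5, 342/5]
+L2 (α=0) → [196/5, 248/5, 342/5]
+L3 (α=2/3) → [856/15, 1588/15, 2212/15]
+L4 (α=1/3) → [3392/45, 4826/45, 7229/45]
rounded: [75, 107, 161]

(1,0) stack=L1,L2,L3,L4; from [0,0,0]:
+L1 (α=5/7) → [105, 600/7, 960/7]
+L2 (α=1/5) → [120, 529/7, 4232/35]
+L3 (α=1/2) → [133, 1495/14, 6036/35]
+L4 (α=3/4) → [181, 5653/56, 12783/70]
→ [181, 101, 183]

at x=2,y=1 over L1,L2,L3,L4,L6:
+L1 (α=1) → [231, 205, 130]
+L2 (α=1/4) → [765/4, 367/2, 599/4]
+L3 (α=2/3) → [511/4, 1267/6, 1031/12]
+L4 (α=3/4) → [2971/16, 3373/24, 2579/48]
+L6 (α=3/7) → [4783/28, 6901/42, 4379/84]
= [171, 164, 52]

query (0,1) [L1,L2,L3,L4,L6] — begin 0,0,0
+L1 (α=1/4) → [119/4, 67/4, 207/4]
+L2 (α=1/3) → [337/6, 509/6, 293/6]
+L3 (α=1/4) → [733/8, 931/8, 513/8]
+L4 (α=1/2) → [1789/16, 2355/16, 1273/16]
+L6 (α=1/8) → [16459/128, 19221/128, 11183/128]
→ [129, 150, 87]

at x=2,y=1 over L1,L2,L3,L4,L6,L7:
L1 α=1: [231, 205, 130]
L2 α=1/4: [765/4, 367/2, 599/4]
L3 α=2/3: [511/4, 1267/6, 1031/12]
L4 α=3/4: [2971/16, 3373/24, 2579/48]
L6 α=3/7: [4783/28, 6901/42, 4379/84]
L7 α=2/5: [19837/140, 1621/14, 14403/140]
= [142, 116, 103]

at x=2,y=0 over L1,L2,L3,L4,L6,L7:
+L1 (α=2/5) → [196/5, 248/5, 342/5]
+L2 (α=0) → [196/5, 248/5, 342/5]
+L3 (α=2/3) → [856/15, 1588/15, 2212/15]
+L4 (α=1/3) → [3392/45, 4826/45, 7229/45]
+L6 (α=5/6) → [2371/135, 53651/270, 7229/270]
+L7 (α=5/6) → [83873/405, 346601/1620, 207029/1620]
= [207, 214, 128]


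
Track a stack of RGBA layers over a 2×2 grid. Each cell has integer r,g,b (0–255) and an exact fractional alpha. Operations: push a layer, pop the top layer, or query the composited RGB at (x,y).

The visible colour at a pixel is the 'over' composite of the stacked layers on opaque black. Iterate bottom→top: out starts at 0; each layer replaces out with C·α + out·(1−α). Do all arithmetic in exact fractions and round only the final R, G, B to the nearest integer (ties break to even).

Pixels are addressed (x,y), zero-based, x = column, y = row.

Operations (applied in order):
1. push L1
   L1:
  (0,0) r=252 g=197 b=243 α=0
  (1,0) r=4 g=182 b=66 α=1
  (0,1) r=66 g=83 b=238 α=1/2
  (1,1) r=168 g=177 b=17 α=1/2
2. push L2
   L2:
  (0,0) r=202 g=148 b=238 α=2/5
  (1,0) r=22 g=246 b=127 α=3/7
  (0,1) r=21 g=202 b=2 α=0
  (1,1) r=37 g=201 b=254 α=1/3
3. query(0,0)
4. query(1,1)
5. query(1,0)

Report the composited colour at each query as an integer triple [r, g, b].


(0,0) stack=L1,L2; from [0,0,0]:
after L1 α=0: [0, 0, 0]
after L2 α=2/5: [404/5, 296/5, 476/5]
→ [81, 59, 95]

query (1,1) [L1,L2] — begin 0,0,0
+L1 (α=1/2) → [84, 177/2, 17/2]
+L2 (α=1/3) → [205/3, 126, 271/3]
→ [68, 126, 90]

at x=1,y=0 over L1,L2:
L1 α=1: [4, 182, 66]
L2 α=3/7: [82/7, 1466/7, 645/7]
→ [12, 209, 92]


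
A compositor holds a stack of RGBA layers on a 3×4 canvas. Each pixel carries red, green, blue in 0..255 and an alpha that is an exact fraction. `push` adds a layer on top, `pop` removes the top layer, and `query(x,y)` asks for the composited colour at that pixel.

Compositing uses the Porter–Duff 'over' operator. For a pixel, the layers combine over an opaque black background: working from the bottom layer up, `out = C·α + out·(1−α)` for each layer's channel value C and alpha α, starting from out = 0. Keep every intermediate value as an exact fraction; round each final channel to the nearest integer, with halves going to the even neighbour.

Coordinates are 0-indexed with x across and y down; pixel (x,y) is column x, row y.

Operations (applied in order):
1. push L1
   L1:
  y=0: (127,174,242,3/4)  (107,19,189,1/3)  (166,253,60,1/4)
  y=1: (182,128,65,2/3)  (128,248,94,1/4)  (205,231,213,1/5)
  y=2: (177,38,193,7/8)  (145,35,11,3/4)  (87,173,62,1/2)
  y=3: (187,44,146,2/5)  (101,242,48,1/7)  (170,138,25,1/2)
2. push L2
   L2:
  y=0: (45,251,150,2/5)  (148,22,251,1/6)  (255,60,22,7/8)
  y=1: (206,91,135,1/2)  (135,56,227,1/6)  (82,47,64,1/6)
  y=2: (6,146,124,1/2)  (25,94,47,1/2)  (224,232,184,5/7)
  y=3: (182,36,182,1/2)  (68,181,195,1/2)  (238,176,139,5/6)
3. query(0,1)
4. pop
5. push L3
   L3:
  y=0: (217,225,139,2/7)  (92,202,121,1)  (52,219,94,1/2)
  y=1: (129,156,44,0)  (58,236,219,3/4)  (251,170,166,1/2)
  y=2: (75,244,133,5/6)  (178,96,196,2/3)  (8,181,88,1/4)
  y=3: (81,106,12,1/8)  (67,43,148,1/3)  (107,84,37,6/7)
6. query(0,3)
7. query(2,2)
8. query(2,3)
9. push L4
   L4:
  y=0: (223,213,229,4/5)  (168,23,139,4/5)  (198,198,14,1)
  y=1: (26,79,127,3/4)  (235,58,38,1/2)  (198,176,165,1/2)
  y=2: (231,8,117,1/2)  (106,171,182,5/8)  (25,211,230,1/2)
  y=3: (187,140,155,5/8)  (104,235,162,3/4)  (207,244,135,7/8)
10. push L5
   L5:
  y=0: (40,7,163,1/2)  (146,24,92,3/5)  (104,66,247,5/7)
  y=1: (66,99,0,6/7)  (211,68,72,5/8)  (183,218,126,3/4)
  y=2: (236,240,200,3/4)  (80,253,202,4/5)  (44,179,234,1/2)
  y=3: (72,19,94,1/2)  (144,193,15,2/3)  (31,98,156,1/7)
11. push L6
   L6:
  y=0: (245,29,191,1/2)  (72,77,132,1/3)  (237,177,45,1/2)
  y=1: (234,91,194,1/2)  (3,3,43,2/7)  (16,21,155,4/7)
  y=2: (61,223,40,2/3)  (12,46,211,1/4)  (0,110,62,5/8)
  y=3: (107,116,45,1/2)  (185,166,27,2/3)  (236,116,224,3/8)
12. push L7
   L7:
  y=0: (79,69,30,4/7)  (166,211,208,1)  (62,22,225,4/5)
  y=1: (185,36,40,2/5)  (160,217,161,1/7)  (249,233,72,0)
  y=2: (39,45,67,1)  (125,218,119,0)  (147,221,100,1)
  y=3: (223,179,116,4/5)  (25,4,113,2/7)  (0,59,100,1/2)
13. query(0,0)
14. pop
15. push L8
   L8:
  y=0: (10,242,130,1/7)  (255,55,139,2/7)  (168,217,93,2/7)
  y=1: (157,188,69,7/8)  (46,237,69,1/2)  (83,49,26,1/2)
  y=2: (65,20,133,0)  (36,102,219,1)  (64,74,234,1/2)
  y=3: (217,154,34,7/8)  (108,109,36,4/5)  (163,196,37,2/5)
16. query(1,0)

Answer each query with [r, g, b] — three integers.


at x=0,y=1 over L1,L2:
+L1 (α=2/3) → [364/3, 256/3, 130/3]
+L2 (α=1/2) → [491/3, 529/6, 535/6]
= [164, 88, 89]

at x=0,y=3 over L1,L3:
after L1 α=2/5: [374/5, 88/5, 292/5]
after L3 α=1/8: [3023/40, 573/20, 263/5]
= [76, 29, 53]

(2,2) stack=L1,L3; from [0,0,0]:
+L1 (α=1/2) → [87/2, 173/2, 31]
+L3 (α=1/4) → [277/8, 881/8, 181/4]
= [35, 110, 45]

query (2,3) [L1,L3] — begin 0,0,0
+L1 (α=1/2) → [85, 69, 25/2]
+L3 (α=6/7) → [727/7, 573/7, 67/2]
= [104, 82, 34]

query (0,0) [L1,L3,L4,L5,L6,L7] — begin 0,0,0
+L1 (α=3/4) → [381/4, 261/2, 363/2]
+L3 (α=2/7) → [3641/28, 315/2, 2371/14]
+L4 (α=4/5) → [28617/140, 2019/10, 3039/14]
+L5 (α=1/2) → [34217/280, 2089/20, 5321/28]
+L6 (α=1/2) → [102817/560, 2669/40, 10669/56]
+L7 (α=4/7) → [485411/3920, 2721/40, 38727/392]
rounded: [124, 68, 99]

at x=1,y=0 over L1,L3,L4,L5,L6,L8:
after L1 α=1/3: [107/3, 19/3, 63]
after L3 α=1: [92, 202, 121]
after L4 α=4/5: [764/5, 294/5, 677/5]
after L5 α=3/5: [3718/25, 948/25, 2734/25]
after L6 α=1/3: [9236/75, 3821/75, 8768/75]
after L8 α=2/7: [16886/105, 5471/105, 12938/105]
rounded: [161, 52, 123]


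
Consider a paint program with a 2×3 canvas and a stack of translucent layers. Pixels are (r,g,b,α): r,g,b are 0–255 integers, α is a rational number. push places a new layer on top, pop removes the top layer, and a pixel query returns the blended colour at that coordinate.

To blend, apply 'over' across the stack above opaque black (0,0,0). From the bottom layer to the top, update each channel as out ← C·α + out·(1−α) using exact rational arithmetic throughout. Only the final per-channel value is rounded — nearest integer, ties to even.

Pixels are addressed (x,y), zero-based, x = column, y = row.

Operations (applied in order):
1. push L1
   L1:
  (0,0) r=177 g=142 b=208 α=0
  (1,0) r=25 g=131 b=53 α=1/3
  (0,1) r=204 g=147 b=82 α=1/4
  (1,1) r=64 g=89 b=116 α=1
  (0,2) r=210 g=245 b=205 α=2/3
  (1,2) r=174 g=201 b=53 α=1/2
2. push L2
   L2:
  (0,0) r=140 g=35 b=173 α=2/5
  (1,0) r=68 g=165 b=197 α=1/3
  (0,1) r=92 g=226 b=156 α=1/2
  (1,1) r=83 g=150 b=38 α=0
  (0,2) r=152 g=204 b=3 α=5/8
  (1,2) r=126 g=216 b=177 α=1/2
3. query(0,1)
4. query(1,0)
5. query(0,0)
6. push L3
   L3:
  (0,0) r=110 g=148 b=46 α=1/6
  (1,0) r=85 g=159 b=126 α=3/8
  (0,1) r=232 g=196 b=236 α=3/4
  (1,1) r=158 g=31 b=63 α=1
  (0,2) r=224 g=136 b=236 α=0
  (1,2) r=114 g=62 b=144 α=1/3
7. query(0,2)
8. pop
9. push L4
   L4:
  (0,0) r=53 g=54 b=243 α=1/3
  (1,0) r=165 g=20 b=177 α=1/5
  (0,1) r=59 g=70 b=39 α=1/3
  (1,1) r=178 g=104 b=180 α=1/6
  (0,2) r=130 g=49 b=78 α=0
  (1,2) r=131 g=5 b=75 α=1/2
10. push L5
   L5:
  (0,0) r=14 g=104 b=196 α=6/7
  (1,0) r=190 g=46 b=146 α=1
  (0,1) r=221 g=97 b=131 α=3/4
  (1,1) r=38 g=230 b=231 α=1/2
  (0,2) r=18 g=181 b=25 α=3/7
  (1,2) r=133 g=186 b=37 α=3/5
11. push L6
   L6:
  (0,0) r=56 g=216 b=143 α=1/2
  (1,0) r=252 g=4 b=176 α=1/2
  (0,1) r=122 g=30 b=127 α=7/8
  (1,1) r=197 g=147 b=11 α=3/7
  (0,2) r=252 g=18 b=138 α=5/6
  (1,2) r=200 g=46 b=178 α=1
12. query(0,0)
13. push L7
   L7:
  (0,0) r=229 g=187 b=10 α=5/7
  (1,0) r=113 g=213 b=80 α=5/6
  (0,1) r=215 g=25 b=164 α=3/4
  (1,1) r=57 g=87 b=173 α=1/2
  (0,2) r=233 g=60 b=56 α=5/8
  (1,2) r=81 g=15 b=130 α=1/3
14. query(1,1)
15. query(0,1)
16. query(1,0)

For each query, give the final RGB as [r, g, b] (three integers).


query (0,1) [L1,L2] — begin 0,0,0
L1 α=1/4: [51, 147/4, 41/2]
L2 α=1/2: [143/2, 1051/8, 353/4]
rounded: [72, 131, 88]

query (1,0) [L1,L2] — begin 0,0,0
+L1 (α=1/3) → [25/3, 131/3, 53/3]
+L2 (α=1/3) → [254/9, 757/9, 697/9]
= [28, 84, 77]

query (0,0) [L1,L2] — begin 0,0,0
after L1 α=0: [0, 0, 0]
after L2 α=2/5: [56, 14, 346/5]
= [56, 14, 69]

query (0,2) [L1,L2,L3] — begin 0,0,0
after L1 α=2/3: [140, 490/3, 410/3]
after L2 α=5/8: [295/2, 755/4, 425/8]
after L3 α=0: [295/2, 755/4, 425/8]
= [148, 189, 53]

(0,0) stack=L1,L2,L4,L5,L6; from [0,0,0]:
after L1 α=0: [0, 0, 0]
after L2 α=2/5: [56, 14, 346/5]
after L4 α=1/3: [55, 82/3, 1907/15]
after L5 α=6/7: [139/7, 1954/21, 19547/105]
after L6 α=1/2: [531/14, 3245/21, 17281/105]
rounded: [38, 155, 165]

(1,1) stack=L1,L2,L4,L5,L6,L7; from [0,0,0]:
after L1 α=1: [64, 89, 116]
after L2 α=0: [64, 89, 116]
after L4 α=1/6: [83, 183/2, 380/3]
after L5 α=1/2: [121/2, 643/4, 1073/6]
after L6 α=3/7: [119, 1084/7, 2245/21]
after L7 α=1/2: [88, 1693/14, 2939/21]
rounded: [88, 121, 140]

query (0,1) [L1,L2,L4,L5,L6,L7] — begin 0,0,0
after L1 α=1/4: [51, 147/4, 41/2]
after L2 α=1/2: [143/2, 1051/8, 353/4]
after L4 α=1/3: [202/3, 1331/12, 431/6]
after L5 α=3/4: [2191/12, 4823/48, 2789/24]
after L6 α=7/8: [12439/96, 14903/384, 24125/192]
after L7 α=3/4: [74359/384, 43703/1536, 118589/768]
rounded: [194, 28, 154]

(1,0) stack=L1,L2,L4,L5,L6,L7; from [0,0,0]:
+L1 (α=1/3) → [25/3, 131/3, 53/3]
+L2 (α=1/3) → [254/9, 757/9, 697/9]
+L4 (α=1/5) → [2501/45, 3208/45, 4381/45]
+L5 (α=1) → [190, 46, 146]
+L6 (α=1/2) → [221, 25, 161]
+L7 (α=5/6) → [131, 545/3, 187/2]
= [131, 182, 94]


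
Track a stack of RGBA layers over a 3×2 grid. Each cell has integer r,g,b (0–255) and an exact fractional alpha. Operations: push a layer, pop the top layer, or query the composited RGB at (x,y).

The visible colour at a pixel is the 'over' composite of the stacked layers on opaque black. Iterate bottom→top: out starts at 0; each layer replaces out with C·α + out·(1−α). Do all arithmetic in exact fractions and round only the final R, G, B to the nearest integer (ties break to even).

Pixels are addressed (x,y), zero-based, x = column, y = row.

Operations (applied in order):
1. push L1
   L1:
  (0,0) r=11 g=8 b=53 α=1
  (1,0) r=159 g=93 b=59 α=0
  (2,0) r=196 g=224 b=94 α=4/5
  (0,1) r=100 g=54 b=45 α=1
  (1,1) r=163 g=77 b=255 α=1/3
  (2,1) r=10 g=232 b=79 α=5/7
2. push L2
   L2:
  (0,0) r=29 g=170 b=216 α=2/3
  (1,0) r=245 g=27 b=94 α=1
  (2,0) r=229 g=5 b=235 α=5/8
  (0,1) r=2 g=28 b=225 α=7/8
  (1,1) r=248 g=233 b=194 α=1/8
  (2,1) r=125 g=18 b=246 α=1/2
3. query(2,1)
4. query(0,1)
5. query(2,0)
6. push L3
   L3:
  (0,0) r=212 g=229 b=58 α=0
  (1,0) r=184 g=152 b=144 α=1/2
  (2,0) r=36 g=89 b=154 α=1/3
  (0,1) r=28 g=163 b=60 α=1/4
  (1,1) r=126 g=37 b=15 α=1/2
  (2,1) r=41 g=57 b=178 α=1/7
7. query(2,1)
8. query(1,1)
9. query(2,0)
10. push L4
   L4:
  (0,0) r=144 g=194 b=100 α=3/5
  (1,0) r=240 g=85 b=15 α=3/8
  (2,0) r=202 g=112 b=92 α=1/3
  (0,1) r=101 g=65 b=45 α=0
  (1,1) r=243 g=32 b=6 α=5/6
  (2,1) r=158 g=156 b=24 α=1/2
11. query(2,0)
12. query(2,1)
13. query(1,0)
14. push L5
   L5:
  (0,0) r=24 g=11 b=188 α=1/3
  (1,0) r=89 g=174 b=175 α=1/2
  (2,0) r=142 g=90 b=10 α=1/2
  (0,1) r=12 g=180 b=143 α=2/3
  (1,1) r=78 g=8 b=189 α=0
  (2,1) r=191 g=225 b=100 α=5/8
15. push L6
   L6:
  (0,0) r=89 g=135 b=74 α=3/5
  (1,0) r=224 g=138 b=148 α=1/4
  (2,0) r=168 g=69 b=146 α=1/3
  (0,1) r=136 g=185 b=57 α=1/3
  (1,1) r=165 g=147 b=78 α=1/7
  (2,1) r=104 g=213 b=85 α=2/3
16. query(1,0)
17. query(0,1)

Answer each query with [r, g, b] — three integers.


(2,1) stack=L1,L2; from [0,0,0]:
+L1 (α=5/7) → [50/7, 1160/7, 395/7]
+L2 (α=1/2) → [925/14, 643/7, 2117/14]
= [66, 92, 151]

at x=0,y=1 over L1,L2:
+L1 (α=1) → [100, 54, 45]
+L2 (α=7/8) → [57/4, 125/4, 405/2]
= [14, 31, 202]

at x=2,y=0 over L1,L2:
L1 α=4/5: [784/5, 896/5, 376/5]
L2 α=5/8: [8077/40, 2813/40, 7003/40]
= [202, 70, 175]

query (2,1) [L1,L2,L3] — begin 0,0,0
after L1 α=5/7: [50/7, 1160/7, 395/7]
after L2 α=1/2: [925/14, 643/7, 2117/14]
after L3 α=1/7: [3062/49, 4257/49, 7597/49]
rounded: [62, 87, 155]

query (1,1) [L1,L2,L3] — begin 0,0,0
after L1 α=1/3: [163/3, 77/3, 85]
after L2 α=1/8: [1885/24, 619/12, 789/8]
after L3 α=1/2: [4909/48, 1063/24, 909/16]
rounded: [102, 44, 57]

query (2,0) [L1,L2,L3] — begin 0,0,0
+L1 (α=4/5) → [784/5, 896/5, 376/5]
+L2 (α=5/8) → [8077/40, 2813/40, 7003/40]
+L3 (α=1/3) → [8797/60, 1531/20, 3361/20]
→ [147, 77, 168]

(2,0) stack=L1,L2,L3,L4; from [0,0,0]:
L1 α=4/5: [784/5, 896/5, 376/5]
L2 α=5/8: [8077/40, 2813/40, 7003/40]
L3 α=1/3: [8797/60, 1531/20, 3361/20]
L4 α=1/3: [14857/90, 2651/30, 1427/10]
→ [165, 88, 143]

query (2,1) [L1,L2,L3,L4] — begin 0,0,0
after L1 α=5/7: [50/7, 1160/7, 395/7]
after L2 α=1/2: [925/14, 643/7, 2117/14]
after L3 α=1/7: [3062/49, 4257/49, 7597/49]
after L4 α=1/2: [5402/49, 11901/98, 8773/98]
rounded: [110, 121, 90]

query (1,0) [L1,L2,L3,L4] — begin 0,0,0
after L1 α=0: [0, 0, 0]
after L2 α=1: [245, 27, 94]
after L3 α=1/2: [429/2, 179/2, 119]
after L4 α=3/8: [3585/16, 1405/16, 80]
rounded: [224, 88, 80]

at x=1,y=0 over L1,L2,L3,L4,L5,L6:
+L1 (α=0) → [0, 0, 0]
+L2 (α=1) → [245, 27, 94]
+L3 (α=1/2) → [429/2, 179/2, 119]
+L4 (α=3/8) → [3585/16, 1405/16, 80]
+L5 (α=1/2) → [5009/32, 4189/32, 255/2]
+L6 (α=1/4) → [22195/128, 16983/128, 1061/8]
→ [173, 133, 133]

at x=0,y=1 over L1,L2,L3,L4,L5,L6:
L1 α=1: [100, 54, 45]
L2 α=7/8: [57/4, 125/4, 405/2]
L3 α=1/4: [283/16, 1027/16, 1335/8]
L4 α=0: [283/16, 1027/16, 1335/8]
L5 α=2/3: [667/48, 6787/48, 3623/24]
L6 α=1/3: [3931/72, 11227/72, 4307/36]
= [55, 156, 120]


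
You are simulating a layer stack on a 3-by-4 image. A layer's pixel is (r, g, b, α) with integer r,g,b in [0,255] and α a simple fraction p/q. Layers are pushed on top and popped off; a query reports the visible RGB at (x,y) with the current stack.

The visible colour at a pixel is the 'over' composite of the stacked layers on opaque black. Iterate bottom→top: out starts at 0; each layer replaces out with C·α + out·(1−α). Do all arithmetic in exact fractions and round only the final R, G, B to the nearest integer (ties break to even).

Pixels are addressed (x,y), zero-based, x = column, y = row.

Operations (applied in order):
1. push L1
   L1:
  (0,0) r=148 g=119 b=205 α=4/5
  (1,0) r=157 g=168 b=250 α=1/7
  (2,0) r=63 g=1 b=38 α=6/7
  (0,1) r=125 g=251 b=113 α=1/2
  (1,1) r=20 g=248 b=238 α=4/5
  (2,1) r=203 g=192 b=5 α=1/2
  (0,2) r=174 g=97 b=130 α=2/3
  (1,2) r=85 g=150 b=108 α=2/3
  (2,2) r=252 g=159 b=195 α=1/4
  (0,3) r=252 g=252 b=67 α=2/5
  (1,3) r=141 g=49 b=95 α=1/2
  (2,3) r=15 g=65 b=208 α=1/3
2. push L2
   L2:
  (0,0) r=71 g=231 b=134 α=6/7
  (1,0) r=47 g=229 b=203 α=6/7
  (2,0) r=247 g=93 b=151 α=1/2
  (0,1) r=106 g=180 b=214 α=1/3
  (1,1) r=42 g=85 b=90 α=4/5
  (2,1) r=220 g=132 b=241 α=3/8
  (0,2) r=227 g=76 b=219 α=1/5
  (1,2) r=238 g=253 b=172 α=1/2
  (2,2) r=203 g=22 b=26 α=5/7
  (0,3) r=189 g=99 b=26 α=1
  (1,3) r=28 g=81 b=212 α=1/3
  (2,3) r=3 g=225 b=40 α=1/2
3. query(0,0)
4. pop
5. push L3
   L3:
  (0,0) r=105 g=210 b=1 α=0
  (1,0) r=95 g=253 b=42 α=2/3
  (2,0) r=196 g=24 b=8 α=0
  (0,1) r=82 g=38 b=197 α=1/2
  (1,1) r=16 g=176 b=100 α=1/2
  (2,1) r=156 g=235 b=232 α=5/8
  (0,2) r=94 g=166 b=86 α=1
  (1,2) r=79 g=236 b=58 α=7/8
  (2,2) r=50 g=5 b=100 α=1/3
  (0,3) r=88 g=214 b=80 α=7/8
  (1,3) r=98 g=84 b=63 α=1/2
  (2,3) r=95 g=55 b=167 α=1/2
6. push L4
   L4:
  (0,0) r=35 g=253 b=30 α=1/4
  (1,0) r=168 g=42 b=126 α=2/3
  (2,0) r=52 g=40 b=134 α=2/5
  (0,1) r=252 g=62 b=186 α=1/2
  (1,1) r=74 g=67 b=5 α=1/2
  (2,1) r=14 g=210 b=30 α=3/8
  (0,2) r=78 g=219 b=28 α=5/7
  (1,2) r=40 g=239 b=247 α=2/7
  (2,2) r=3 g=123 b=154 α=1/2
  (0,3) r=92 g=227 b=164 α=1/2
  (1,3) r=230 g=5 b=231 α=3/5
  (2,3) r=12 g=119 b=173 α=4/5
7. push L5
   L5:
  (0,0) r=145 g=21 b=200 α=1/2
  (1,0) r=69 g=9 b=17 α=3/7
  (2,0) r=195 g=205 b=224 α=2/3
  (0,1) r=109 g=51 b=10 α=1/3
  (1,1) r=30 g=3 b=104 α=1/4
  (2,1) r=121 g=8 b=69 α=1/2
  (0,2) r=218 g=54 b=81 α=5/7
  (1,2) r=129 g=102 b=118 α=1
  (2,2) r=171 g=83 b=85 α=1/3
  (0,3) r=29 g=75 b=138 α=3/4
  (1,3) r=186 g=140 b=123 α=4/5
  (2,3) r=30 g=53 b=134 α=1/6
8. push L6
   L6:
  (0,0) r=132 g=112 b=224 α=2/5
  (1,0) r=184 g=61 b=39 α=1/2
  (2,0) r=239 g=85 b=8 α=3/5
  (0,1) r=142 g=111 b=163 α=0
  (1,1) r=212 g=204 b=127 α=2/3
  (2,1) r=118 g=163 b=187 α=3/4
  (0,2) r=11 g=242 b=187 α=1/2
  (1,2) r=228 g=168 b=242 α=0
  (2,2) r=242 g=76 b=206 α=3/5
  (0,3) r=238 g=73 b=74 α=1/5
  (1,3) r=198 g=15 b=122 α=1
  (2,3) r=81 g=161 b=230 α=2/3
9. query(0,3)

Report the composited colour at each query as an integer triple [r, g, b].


at x=0,y=0 over L1,L2:
after L1 α=4/5: [592/5, 476/5, 164]
after L2 α=6/7: [2722/35, 1058/5, 968/7]
= [78, 212, 138]

(0,3) stack=L1,L3,L4,L5,L6; from [0,0,0]:
after L1 α=2/5: [504/5, 504/5, 134/5]
after L3 α=7/8: [448/5, 3997/20, 1467/20]
after L4 α=1/2: [454/5, 8537/40, 4747/40]
after L5 α=3/4: [889/20, 17537/160, 21307/160]
after L6 α=1/5: [2079/25, 20457/200, 24267/200]
rounded: [83, 102, 121]


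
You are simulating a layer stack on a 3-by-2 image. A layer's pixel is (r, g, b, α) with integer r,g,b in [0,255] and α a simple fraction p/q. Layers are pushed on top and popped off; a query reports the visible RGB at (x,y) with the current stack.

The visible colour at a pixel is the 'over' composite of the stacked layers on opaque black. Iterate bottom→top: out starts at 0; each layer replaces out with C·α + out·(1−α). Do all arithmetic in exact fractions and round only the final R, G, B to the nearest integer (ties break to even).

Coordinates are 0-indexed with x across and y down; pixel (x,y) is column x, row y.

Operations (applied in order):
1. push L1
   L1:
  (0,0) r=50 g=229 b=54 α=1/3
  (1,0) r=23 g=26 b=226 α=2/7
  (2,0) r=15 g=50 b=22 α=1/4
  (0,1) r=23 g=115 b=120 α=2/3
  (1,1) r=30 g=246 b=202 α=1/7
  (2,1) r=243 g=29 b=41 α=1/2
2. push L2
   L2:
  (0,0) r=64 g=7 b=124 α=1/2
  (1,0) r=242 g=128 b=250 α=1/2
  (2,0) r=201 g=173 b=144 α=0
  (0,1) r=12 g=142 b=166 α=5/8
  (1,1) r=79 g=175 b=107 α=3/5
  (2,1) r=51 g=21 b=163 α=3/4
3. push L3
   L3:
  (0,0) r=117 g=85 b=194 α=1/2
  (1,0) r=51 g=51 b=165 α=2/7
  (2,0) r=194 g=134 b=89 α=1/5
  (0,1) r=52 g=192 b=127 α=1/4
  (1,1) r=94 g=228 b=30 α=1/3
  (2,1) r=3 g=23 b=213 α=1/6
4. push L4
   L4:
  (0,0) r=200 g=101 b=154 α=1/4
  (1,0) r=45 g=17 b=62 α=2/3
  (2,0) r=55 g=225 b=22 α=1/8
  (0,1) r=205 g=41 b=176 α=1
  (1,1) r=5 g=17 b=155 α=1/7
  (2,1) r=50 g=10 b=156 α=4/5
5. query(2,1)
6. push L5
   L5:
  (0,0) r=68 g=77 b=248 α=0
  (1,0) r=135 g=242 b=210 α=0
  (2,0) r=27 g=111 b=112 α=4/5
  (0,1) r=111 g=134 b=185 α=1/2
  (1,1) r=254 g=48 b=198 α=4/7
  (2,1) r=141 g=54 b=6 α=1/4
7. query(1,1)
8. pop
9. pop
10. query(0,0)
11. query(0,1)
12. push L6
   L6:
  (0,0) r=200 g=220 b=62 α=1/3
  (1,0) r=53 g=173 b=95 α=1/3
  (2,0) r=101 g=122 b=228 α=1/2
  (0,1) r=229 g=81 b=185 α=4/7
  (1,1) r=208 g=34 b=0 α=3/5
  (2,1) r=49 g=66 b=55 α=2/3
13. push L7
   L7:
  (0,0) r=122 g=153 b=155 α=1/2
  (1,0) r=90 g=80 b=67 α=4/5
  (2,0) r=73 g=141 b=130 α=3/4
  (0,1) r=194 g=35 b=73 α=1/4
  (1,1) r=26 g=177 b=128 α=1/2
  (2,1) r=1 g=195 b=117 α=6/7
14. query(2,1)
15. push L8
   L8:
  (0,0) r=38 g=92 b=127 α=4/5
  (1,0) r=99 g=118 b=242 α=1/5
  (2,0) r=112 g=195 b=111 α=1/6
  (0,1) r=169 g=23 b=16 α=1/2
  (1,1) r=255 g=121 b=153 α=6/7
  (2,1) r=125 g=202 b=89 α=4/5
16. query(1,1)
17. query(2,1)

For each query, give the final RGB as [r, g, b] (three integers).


at x=2,y=1 over L1,L2,L3,L4:
after L1 α=1/2: [243/2, 29/2, 41/2]
after L2 α=3/4: [549/8, 155/8, 1019/8]
after L3 α=1/6: [923/16, 959/48, 6799/48]
after L4 α=4/5: [4123/80, 2879/240, 36751/240]
→ [52, 12, 153]

(1,1) stack=L1,L2,L3,L4,L5; from [0,0,0]:
+L1 (α=1/7) → [30/7, 246/7, 202/7]
+L2 (α=3/5) → [1719/35, 4167/35, 2651/35]
+L3 (α=1/3) → [6728/105, 5438/35, 6352/105]
+L4 (α=1/7) → [13631/245, 33223/245, 18129/245]
+L5 (α=4/7) → [289813/1715, 146709/1715, 248427/1715]
= [169, 86, 145]

query (0,0) [L1,L2,L3] — begin 0,0,0
L1 α=1/3: [50/3, 229/3, 18]
L2 α=1/2: [121/3, 125/3, 71]
L3 α=1/2: [236/3, 190/3, 265/2]
rounded: [79, 63, 132]

(0,1) stack=L1,L2,L3; from [0,0,0]:
L1 α=2/3: [46/3, 230/3, 80]
L2 α=5/8: [53/4, 235/2, 535/4]
L3 α=1/4: [367/16, 1089/8, 2113/16]
→ [23, 136, 132]

at x=2,y=1 over L1,L2,L3,L6,L7:
+L1 (α=1/2) → [243/2, 29/2, 41/2]
+L2 (α=3/4) → [549/8, 155/8, 1019/8]
+L3 (α=1/6) → [923/16, 959/48, 6799/48]
+L6 (α=2/3) → [2491/48, 7295/144, 12079/144]
+L7 (α=6/7) → [397/48, 175775/1008, 113167/1008]
→ [8, 174, 112]

query (1,1) [L1,L2,L3,L6,L7,L8] — begin 0,0,0
+L1 (α=1/7) → [30/7, 246/7, 202/7]
+L2 (α=3/5) → [1719/35, 4167/35, 2651/35]
+L3 (α=1/3) → [6728/105, 5438/35, 6352/105]
+L6 (α=3/5) → [78976/525, 14446/175, 12704/525]
+L7 (α=1/2) → [46313/525, 45421/350, 39952/525]
+L8 (α=6/7) → [849563/3675, 299521/2450, 521902/3675]
rounded: [231, 122, 142]

(2,1) stack=L1,L2,L3,L6,L7,L8; from [0,0,0]:
after L1 α=1/2: [243/2, 29/2, 41/2]
after L2 α=3/4: [549/8, 155/8, 1019/8]
after L3 α=1/6: [923/16, 959/48, 6799/48]
after L6 α=2/3: [2491/48, 7295/144, 12079/144]
after L7 α=6/7: [397/48, 175775/1008, 113167/1008]
after L8 α=4/5: [24397/240, 990239/5040, 94403/1008]
rounded: [102, 196, 94]


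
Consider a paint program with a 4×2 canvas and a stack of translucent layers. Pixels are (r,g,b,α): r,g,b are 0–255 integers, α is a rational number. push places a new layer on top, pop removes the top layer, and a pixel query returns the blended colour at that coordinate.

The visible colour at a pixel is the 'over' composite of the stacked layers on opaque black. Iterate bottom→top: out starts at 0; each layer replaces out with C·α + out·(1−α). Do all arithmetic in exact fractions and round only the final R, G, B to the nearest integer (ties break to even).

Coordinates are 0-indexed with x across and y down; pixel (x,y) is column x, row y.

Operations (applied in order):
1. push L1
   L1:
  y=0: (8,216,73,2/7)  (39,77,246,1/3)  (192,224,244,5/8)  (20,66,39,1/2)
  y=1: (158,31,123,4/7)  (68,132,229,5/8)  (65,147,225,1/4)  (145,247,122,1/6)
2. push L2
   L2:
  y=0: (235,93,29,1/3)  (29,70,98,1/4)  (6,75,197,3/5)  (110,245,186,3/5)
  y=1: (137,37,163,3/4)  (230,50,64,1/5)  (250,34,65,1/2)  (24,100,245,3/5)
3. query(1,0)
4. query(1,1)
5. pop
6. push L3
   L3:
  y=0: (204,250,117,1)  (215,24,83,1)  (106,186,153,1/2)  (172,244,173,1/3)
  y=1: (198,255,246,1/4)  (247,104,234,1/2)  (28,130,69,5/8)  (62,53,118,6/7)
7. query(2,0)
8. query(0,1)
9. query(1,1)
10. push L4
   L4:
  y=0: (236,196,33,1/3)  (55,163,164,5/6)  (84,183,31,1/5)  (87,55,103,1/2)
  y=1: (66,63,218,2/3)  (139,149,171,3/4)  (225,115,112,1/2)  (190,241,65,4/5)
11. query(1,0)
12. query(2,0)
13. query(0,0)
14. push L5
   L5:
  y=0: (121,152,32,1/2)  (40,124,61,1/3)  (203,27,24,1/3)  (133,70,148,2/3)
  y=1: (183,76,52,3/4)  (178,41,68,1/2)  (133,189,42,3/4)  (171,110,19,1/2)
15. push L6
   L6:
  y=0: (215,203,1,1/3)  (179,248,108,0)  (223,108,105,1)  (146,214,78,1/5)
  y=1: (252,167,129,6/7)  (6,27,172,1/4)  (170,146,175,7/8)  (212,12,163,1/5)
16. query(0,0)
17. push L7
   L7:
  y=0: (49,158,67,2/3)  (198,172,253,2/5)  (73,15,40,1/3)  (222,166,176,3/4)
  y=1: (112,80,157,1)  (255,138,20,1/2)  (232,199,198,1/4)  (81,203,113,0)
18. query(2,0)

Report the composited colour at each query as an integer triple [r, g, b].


query (1,0) [L1,L2] — begin 0,0,0
+L1 (α=1/3) → [13, 77/3, 82]
+L2 (α=1/4) → [17, 147/4, 86]
→ [17, 37, 86]

(1,1) stack=L1,L2; from [0,0,0]:
+L1 (α=5/8) → [85/2, 165/2, 1145/8]
+L2 (α=1/5) → [80, 76, 1273/10]
= [80, 76, 127]

at x=2,y=0 over L1,L3:
L1 α=5/8: [120, 140, 305/2]
L3 α=1/2: [113, 163, 611/4]
→ [113, 163, 153]

at x=0,y=1 over L1,L3:
after L1 α=4/7: [632/7, 124/7, 492/7]
after L3 α=1/4: [1641/14, 2157/28, 1599/14]
= [117, 77, 114]

at x=1,y=1 over L1,L3:
L1 α=5/8: [85/2, 165/2, 1145/8]
L3 α=1/2: [579/4, 373/4, 3017/16]
→ [145, 93, 189]

(1,0) stack=L1,L3,L4; from [0,0,0]:
+L1 (α=1/3) → [13, 77/3, 82]
+L3 (α=1) → [215, 24, 83]
+L4 (α=5/6) → [245/3, 839/6, 301/2]
→ [82, 140, 150]

(2,0) stack=L1,L3,L4; from [0,0,0]:
+L1 (α=5/8) → [120, 140, 305/2]
+L3 (α=1/2) → [113, 163, 611/4]
+L4 (α=1/5) → [536/5, 167, 642/5]
rounded: [107, 167, 128]

at x=0,y=0 over L1,L3,L4:
L1 α=2/7: [16/7, 432/7, 146/7]
L3 α=1: [204, 250, 117]
L4 α=1/3: [644/3, 232, 89]
rounded: [215, 232, 89]

at x=0,y=0 over L1,L3,L4,L5,L6:
+L1 (α=2/7) → [16/7, 432/7, 146/7]
+L3 (α=1) → [204, 250, 117]
+L4 (α=1/3) → [644/3, 232, 89]
+L5 (α=1/2) → [1007/6, 192, 121/2]
+L6 (α=1/3) → [1652/9, 587/3, 122/3]
→ [184, 196, 41]

(2,0) stack=L1,L3,L4,L5,L6,L7; from [0,0,0]:
L1 α=5/8: [120, 140, 305/2]
L3 α=1/2: [113, 163, 611/4]
L4 α=1/5: [536/5, 167, 642/5]
L5 α=1/3: [2087/15, 361/3, 468/5]
L6 α=1: [223, 108, 105]
L7 α=1/3: [173, 77, 250/3]
rounded: [173, 77, 83]


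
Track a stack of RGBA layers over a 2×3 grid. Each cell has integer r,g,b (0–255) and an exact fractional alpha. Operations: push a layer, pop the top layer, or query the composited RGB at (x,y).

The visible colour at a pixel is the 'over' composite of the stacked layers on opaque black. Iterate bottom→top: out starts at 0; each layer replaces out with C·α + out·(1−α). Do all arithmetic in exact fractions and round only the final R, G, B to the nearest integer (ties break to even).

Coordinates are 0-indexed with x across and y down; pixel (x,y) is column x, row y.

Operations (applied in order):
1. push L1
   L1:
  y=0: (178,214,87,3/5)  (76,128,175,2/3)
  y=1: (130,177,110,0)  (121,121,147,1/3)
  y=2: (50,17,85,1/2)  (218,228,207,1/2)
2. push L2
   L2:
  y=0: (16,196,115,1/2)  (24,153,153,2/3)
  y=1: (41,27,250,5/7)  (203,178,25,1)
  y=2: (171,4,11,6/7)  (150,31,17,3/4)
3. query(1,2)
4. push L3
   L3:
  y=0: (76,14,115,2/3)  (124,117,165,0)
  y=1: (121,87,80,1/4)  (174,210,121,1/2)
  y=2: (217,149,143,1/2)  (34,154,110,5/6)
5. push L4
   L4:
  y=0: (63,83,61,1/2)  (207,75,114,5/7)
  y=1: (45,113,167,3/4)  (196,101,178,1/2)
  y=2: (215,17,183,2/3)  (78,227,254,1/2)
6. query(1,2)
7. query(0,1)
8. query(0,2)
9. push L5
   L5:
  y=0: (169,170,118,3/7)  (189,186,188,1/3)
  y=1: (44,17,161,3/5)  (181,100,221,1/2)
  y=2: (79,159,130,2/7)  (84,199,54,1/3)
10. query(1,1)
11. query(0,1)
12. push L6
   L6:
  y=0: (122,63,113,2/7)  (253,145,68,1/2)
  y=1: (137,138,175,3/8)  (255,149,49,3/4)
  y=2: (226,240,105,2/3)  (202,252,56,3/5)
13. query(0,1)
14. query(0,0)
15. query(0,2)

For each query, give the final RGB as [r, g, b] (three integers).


at x=1,y=2 over L1,L2:
+L1 (α=1/2) → [109, 114, 207/2]
+L2 (α=3/4) → [559/4, 207/4, 309/8]
→ [140, 52, 39]

(1,2) stack=L1,L2,L3,L4; from [0,0,0]:
L1 α=1/2: [109, 114, 207/2]
L2 α=3/4: [559/4, 207/4, 309/8]
L3 α=5/6: [413/8, 3287/24, 4709/48]
L4 α=1/2: [1037/16, 8735/48, 16901/96]
= [65, 182, 176]

at x=0,y=1 over L1,L2,L3,L4:
after L1 α=0: [0, 0, 0]
after L2 α=5/7: [205/7, 135/7, 1250/7]
after L3 α=1/4: [731/14, 507/14, 2155/14]
after L4 α=3/4: [2621/56, 5253/56, 9169/56]
→ [47, 94, 164]

at x=0,y=2 over L1,L2,L3,L4:
L1 α=1/2: [25, 17/2, 85/2]
L2 α=6/7: [1051/7, 65/14, 31/2]
L3 α=1/2: [1285/7, 2151/28, 317/4]
L4 α=2/3: [4295/21, 3103/84, 1781/12]
= [205, 37, 148]

at x=1,y=1 over L1,L2,L3,L4,L5:
+L1 (α=1/3) → [121/3, 121/3, 49]
+L2 (α=1) → [203, 178, 25]
+L3 (α=1/2) → [377/2, 194, 73]
+L4 (α=1/2) → [769/4, 295/2, 251/2]
+L5 (α=1/2) → [1493/8, 495/4, 693/4]
→ [187, 124, 173]

query (0,1) [L1,L2,L3,L4,L5] — begin 0,0,0
after L1 α=0: [0, 0, 0]
after L2 α=5/7: [205/7, 135/7, 1250/7]
after L3 α=1/4: [731/14, 507/14, 2155/14]
after L4 α=3/4: [2621/56, 5253/56, 9169/56]
after L5 α=3/5: [6317/140, 6681/140, 22693/140]
= [45, 48, 162]

query (0,1) [L1,L2,L3,L4,L5,L6] — begin 0,0,0
+L1 (α=0) → [0, 0, 0]
+L2 (α=5/7) → [205/7, 135/7, 1250/7]
+L3 (α=1/4) → [731/14, 507/14, 2155/14]
+L4 (α=3/4) → [2621/56, 5253/56, 9169/56]
+L5 (α=3/5) → [6317/140, 6681/140, 22693/140]
+L6 (α=3/8) → [17825/224, 18273/224, 37393/224]
rounded: [80, 82, 167]

(0,0) stack=L1,L2,L3,L4,L5,L6; from [0,0,0]:
after L1 α=3/5: [534/5, 642/5, 261/5]
after L2 α=1/2: [307/5, 811/5, 418/5]
after L3 α=2/3: [1067/15, 317/5, 1568/15]
after L4 α=1/2: [1006/15, 366/5, 2483/30]
after L5 α=3/7: [11629/105, 4014/35, 1468/15]
after L6 α=2/7: [16753/147, 4896/49, 2146/21]
rounded: [114, 100, 102]

query (0,2) [L1,L2,L3,L4,L5,L6] — begin 0,0,0
after L1 α=1/2: [25, 17/2, 85/2]
after L2 α=6/7: [1051/7, 65/14, 31/2]
after L3 α=1/2: [1285/7, 2151/28, 317/4]
after L4 α=2/3: [4295/21, 3103/84, 1781/12]
after L5 α=2/7: [24793/147, 42227/588, 12025/84]
after L6 α=2/3: [91237/441, 324467/1764, 29665/252]
→ [207, 184, 118]


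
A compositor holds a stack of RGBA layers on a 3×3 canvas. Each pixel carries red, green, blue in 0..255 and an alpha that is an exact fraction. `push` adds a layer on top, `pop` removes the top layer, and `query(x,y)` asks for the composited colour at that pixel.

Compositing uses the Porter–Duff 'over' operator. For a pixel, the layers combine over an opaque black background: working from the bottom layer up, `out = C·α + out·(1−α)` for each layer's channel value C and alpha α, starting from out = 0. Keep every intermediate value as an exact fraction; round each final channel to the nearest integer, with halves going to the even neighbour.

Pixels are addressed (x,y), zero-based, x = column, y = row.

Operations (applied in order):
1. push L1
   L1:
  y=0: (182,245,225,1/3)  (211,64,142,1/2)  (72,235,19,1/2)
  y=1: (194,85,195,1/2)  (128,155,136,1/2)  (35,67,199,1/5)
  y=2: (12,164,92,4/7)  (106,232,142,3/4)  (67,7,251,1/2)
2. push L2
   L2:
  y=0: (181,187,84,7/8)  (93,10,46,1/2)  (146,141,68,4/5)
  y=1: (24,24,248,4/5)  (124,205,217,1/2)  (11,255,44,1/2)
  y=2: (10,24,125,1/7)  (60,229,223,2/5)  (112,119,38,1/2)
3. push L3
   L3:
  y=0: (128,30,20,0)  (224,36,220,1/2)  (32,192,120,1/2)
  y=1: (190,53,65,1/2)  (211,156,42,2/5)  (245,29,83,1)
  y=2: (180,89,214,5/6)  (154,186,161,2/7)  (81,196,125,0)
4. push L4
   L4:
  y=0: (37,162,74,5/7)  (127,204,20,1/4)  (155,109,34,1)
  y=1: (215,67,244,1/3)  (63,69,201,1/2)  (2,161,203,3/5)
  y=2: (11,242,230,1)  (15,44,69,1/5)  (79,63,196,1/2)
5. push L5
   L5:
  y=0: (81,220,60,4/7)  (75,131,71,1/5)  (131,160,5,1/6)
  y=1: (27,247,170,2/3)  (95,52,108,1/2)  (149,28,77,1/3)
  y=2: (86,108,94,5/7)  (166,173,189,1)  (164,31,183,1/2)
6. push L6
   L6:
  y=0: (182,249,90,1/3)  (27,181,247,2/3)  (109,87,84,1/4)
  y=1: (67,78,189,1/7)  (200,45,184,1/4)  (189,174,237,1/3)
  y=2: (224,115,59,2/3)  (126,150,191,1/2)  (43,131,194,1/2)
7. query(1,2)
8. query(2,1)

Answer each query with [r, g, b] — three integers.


at x=1,y=2 over L1,L2,L3,L4,L5,L6:
L1 α=3/4: [159/2, 174, 213/2]
L2 α=2/5: [717/10, 196, 1531/10]
L3 α=2/7: [1333/14, 1352/7, 2175/14]
L4 α=1/5: [2771/35, 5716/35, 4833/35]
L5 α=1: [166, 173, 189]
L6 α=1/2: [146, 323/2, 190]
rounded: [146, 162, 190]

query (2,1) [L1,L2,L3,L4,L5,L6] — begin 0,0,0
+L1 (α=1/5) → [7, 67/5, 199/5]
+L2 (α=1/2) → [9, 671/5, 419/10]
+L3 (α=1) → [245, 29, 83]
+L4 (α=3/5) → [496/5, 541/5, 155]
+L5 (α=1/3) → [579/5, 1222/15, 129]
+L6 (α=1/3) → [701/5, 5054/45, 165]
→ [140, 112, 165]
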